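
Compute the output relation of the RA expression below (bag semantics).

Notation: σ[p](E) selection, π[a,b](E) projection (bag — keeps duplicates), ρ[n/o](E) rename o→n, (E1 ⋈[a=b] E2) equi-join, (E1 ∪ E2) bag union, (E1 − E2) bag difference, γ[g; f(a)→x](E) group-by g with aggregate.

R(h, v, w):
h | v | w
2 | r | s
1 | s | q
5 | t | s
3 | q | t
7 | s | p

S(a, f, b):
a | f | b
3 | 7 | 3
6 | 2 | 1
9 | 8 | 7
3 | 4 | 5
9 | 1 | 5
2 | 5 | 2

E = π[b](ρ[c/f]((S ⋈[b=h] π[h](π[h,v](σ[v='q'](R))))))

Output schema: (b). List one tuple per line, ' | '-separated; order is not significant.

Row counts bottom-up:
  S → 6
  R → 5
  σ[v='q'](R) → 1
  π[h,v](σ[v='q'](R)) → 1
  π[h](π[h,v](σ[v='q'](R))) → 1
  (S ⋈[b=h] π[h](π[h,v](σ[v='q'](R)))) → 1
  ρ[c/f]((S ⋈[b=h] π[h](π[h,v](σ[v='q'](R))))) → 1
  π[b](ρ[c/f]((S ⋈[b=h] π[h](π[h,v](σ[v='q'](R)))))) → 1

== RESULT ==
b
3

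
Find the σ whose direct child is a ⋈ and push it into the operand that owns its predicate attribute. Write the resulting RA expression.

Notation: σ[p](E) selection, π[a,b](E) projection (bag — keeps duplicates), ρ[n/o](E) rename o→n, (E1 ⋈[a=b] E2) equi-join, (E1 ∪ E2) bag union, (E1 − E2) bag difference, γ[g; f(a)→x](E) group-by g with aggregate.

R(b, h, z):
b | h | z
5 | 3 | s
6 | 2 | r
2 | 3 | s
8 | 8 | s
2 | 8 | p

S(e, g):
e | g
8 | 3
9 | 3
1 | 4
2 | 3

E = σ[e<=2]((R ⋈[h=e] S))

σ filters on e, owned by the right side.
E' = (R ⋈[h=e] σ[e<=2](S))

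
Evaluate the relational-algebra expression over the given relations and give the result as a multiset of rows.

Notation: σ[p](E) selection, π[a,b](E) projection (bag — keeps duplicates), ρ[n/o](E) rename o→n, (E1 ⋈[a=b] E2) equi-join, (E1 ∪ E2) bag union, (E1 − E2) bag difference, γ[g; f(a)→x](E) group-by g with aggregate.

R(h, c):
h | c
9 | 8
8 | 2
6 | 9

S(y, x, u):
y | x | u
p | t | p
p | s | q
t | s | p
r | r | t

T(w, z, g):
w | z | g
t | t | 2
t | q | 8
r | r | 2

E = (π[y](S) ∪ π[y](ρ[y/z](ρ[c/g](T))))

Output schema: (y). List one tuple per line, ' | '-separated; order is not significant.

Per-node cardinality:
  S → 4
  π[y](S) → 4
  T → 3
  ρ[c/g](T) → 3
  ρ[y/z](ρ[c/g](T)) → 3
  π[y](ρ[y/z](ρ[c/g](T))) → 3
  (π[y](S) ∪ π[y](ρ[y/z](ρ[c/g](T)))) → 7

== RESULT ==
y
p
p
q
r
r
t
t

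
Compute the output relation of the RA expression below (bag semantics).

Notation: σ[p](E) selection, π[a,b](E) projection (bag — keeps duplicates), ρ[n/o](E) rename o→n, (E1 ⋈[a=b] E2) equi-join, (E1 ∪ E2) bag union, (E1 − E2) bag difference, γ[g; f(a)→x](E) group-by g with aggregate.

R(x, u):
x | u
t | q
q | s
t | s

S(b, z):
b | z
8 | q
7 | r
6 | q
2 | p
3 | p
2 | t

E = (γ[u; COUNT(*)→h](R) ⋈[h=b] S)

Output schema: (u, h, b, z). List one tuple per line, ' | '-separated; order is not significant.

Stepwise |·|:
  R → 3
  γ[u; COUNT(*)→h](R) → 2
  S → 6
  (γ[u; COUNT(*)→h](R) ⋈[h=b] S) → 2

== RESULT ==
u | h | b | z
s | 2 | 2 | p
s | 2 | 2 | t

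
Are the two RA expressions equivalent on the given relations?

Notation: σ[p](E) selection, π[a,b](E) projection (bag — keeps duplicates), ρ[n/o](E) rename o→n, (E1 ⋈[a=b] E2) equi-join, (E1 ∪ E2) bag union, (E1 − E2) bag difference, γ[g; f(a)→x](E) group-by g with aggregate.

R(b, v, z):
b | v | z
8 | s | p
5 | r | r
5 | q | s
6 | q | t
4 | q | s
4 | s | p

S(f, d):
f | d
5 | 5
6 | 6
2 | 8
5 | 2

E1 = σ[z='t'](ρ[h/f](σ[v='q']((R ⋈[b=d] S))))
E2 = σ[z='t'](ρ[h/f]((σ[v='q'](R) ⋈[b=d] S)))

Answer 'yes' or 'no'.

E1 row counts bottom-up:
  R → 6
  S → 4
  (R ⋈[b=d] S) → 4
  σ[v='q']((R ⋈[b=d] S)) → 2
  ρ[h/f](σ[v='q']((R ⋈[b=d] S))) → 2
  σ[z='t'](ρ[h/f](σ[v='q']((R ⋈[b=d] S)))) → 1
E2 row counts bottom-up:
  R → 6
  σ[v='q'](R) → 3
  S → 4
  (σ[v='q'](R) ⋈[b=d] S) → 2
  ρ[h/f]((σ[v='q'](R) ⋈[b=d] S)) → 2
  σ[z='t'](ρ[h/f]((σ[v='q'](R) ⋈[b=d] S))) → 1

E1 and E2 produce the same multiset:
b | v | z | h | d
6 | q | t | 6 | 6

yes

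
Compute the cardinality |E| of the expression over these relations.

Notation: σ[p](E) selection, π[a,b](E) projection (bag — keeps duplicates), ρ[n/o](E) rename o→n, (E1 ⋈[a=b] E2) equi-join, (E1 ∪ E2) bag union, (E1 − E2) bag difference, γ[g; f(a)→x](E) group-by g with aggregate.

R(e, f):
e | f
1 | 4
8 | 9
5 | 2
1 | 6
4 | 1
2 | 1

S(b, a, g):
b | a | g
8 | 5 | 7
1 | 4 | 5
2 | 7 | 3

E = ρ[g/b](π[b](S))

Stepwise |·|:
  S → 3
  π[b](S) → 3
  ρ[g/b](π[b](S)) → 3

|E| = 3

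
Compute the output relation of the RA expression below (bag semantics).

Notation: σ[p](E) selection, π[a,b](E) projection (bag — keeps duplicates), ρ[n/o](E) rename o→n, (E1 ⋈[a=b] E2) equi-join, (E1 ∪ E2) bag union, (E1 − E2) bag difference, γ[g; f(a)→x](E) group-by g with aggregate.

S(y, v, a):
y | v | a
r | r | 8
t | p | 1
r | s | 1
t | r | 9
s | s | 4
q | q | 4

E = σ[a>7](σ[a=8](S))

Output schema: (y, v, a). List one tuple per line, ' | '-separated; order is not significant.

Per-node cardinality:
  S → 6
  σ[a=8](S) → 1
  σ[a>7](σ[a=8](S)) → 1

== RESULT ==
y | v | a
r | r | 8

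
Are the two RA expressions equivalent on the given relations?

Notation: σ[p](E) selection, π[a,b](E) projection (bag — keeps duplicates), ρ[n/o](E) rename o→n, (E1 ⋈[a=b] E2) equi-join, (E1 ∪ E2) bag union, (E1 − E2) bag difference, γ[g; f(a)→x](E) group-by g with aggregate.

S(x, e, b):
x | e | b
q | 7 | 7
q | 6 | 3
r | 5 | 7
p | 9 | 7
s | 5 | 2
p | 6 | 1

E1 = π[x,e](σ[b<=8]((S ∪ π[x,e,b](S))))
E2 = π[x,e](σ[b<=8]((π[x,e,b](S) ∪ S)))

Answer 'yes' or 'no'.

E1 per-node cardinality:
  S → 6
  S → 6
  π[x,e,b](S) → 6
  (S ∪ π[x,e,b](S)) → 12
  σ[b<=8]((S ∪ π[x,e,b](S))) → 12
  π[x,e](σ[b<=8]((S ∪ π[x,e,b](S)))) → 12
E2 per-node cardinality:
  S → 6
  π[x,e,b](S) → 6
  S → 6
  (π[x,e,b](S) ∪ S) → 12
  σ[b<=8]((π[x,e,b](S) ∪ S)) → 12
  π[x,e](σ[b<=8]((π[x,e,b](S) ∪ S))) → 12

E1 and E2 produce the same multiset:
x | e
p | 6
p | 6
p | 9
p | 9
q | 6
q | 6
q | 7
q | 7
r | 5
r | 5
s | 5
s | 5

yes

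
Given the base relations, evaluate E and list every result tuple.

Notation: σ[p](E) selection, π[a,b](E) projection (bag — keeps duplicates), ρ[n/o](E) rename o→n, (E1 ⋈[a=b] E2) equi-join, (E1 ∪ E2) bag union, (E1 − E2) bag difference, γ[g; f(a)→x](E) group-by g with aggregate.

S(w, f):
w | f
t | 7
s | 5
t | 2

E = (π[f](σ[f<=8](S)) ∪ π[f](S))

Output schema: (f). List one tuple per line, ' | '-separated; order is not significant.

Row counts bottom-up:
  S → 3
  σ[f<=8](S) → 3
  π[f](σ[f<=8](S)) → 3
  S → 3
  π[f](S) → 3
  (π[f](σ[f<=8](S)) ∪ π[f](S)) → 6

== RESULT ==
f
2
2
5
5
7
7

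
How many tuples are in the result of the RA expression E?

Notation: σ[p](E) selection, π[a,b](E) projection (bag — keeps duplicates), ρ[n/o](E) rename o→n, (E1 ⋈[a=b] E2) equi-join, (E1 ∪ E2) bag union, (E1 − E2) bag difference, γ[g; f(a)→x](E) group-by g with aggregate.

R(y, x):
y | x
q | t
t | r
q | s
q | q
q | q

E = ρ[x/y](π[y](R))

Row counts bottom-up:
  R → 5
  π[y](R) → 5
  ρ[x/y](π[y](R)) → 5

|E| = 5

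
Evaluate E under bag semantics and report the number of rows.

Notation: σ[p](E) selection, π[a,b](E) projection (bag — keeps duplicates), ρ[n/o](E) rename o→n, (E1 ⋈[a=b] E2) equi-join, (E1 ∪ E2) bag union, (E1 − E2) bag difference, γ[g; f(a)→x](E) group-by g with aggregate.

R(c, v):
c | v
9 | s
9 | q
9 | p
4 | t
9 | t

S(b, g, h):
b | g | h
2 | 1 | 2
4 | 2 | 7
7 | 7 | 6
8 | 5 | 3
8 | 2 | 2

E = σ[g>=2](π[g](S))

Row counts bottom-up:
  S → 5
  π[g](S) → 5
  σ[g>=2](π[g](S)) → 4

|E| = 4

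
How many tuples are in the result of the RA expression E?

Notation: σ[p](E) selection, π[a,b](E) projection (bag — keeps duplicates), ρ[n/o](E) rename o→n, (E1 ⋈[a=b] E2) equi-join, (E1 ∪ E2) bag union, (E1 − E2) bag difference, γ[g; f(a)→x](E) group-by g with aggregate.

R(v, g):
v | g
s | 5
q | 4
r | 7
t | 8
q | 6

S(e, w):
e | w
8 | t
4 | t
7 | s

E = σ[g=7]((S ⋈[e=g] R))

Per-node cardinality:
  S → 3
  R → 5
  (S ⋈[e=g] R) → 3
  σ[g=7]((S ⋈[e=g] R)) → 1

|E| = 1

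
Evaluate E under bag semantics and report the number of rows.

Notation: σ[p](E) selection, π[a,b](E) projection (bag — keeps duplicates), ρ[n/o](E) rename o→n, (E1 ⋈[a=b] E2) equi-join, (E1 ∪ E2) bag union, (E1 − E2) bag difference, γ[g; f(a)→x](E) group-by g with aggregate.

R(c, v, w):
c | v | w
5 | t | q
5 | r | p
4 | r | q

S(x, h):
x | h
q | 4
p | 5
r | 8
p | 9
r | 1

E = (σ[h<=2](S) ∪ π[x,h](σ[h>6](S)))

Stepwise |·|:
  S → 5
  σ[h<=2](S) → 1
  S → 5
  σ[h>6](S) → 2
  π[x,h](σ[h>6](S)) → 2
  (σ[h<=2](S) ∪ π[x,h](σ[h>6](S))) → 3

|E| = 3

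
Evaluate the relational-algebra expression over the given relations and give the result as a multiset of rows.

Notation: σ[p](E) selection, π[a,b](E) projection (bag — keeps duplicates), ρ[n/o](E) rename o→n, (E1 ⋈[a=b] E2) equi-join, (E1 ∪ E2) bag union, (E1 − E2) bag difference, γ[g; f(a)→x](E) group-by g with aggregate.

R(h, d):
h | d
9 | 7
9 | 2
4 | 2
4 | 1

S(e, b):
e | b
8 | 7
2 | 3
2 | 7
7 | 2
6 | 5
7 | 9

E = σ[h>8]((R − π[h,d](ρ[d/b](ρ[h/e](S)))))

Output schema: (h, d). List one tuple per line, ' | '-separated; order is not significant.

Stepwise |·|:
  R → 4
  S → 6
  ρ[h/e](S) → 6
  ρ[d/b](ρ[h/e](S)) → 6
  π[h,d](ρ[d/b](ρ[h/e](S))) → 6
  (R − π[h,d](ρ[d/b](ρ[h/e](S)))) → 4
  σ[h>8]((R − π[h,d](ρ[d/b](ρ[h/e](S))))) → 2

== RESULT ==
h | d
9 | 2
9 | 7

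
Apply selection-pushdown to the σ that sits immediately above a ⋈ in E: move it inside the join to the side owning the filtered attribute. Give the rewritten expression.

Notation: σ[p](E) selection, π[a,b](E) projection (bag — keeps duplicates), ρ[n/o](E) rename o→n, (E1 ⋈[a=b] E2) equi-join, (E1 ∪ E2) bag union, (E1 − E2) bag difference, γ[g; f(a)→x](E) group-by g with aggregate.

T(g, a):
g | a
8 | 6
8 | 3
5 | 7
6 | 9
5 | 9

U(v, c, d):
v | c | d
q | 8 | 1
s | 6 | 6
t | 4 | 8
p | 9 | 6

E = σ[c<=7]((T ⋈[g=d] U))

σ filters on c, owned by the right side.
E' = (T ⋈[g=d] σ[c<=7](U))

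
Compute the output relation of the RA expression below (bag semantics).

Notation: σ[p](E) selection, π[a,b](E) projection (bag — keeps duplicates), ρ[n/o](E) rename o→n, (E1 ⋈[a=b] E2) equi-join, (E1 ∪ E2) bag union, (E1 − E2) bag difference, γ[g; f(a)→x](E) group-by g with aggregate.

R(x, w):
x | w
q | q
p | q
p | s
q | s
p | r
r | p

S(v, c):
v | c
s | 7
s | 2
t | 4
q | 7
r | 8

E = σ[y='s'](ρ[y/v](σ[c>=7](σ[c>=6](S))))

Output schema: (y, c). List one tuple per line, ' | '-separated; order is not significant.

Row counts bottom-up:
  S → 5
  σ[c>=6](S) → 3
  σ[c>=7](σ[c>=6](S)) → 3
  ρ[y/v](σ[c>=7](σ[c>=6](S))) → 3
  σ[y='s'](ρ[y/v](σ[c>=7](σ[c>=6](S)))) → 1

== RESULT ==
y | c
s | 7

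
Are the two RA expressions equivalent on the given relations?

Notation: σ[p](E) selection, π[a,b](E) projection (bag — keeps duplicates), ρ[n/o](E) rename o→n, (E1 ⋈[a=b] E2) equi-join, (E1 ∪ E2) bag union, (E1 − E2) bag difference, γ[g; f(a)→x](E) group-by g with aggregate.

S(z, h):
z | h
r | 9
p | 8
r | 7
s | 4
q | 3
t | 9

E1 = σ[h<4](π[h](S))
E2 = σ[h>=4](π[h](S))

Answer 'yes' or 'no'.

E1 subexpression sizes:
  S → 6
  π[h](S) → 6
  σ[h<4](π[h](S)) → 1
E2 subexpression sizes:
  S → 6
  π[h](S) → 6
  σ[h>=4](π[h](S)) → 5

E1 result:
h
3
E2 result:
h
4
7
8
9
9
Witness: (7,) appears 0× in E1 but 1× in E2.

no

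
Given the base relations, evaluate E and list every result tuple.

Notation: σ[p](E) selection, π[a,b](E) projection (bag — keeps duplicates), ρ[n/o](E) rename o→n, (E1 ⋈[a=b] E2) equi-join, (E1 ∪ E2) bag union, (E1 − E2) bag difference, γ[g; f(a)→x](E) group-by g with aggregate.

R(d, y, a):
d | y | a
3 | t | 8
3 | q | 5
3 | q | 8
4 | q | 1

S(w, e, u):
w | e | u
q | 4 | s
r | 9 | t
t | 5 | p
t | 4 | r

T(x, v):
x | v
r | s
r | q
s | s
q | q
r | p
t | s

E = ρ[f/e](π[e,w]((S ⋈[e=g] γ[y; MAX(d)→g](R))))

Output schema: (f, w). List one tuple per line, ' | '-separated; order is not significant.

Stepwise |·|:
  S → 4
  R → 4
  γ[y; MAX(d)→g](R) → 2
  (S ⋈[e=g] γ[y; MAX(d)→g](R)) → 2
  π[e,w]((S ⋈[e=g] γ[y; MAX(d)→g](R))) → 2
  ρ[f/e](π[e,w]((S ⋈[e=g] γ[y; MAX(d)→g](R)))) → 2

== RESULT ==
f | w
4 | q
4 | t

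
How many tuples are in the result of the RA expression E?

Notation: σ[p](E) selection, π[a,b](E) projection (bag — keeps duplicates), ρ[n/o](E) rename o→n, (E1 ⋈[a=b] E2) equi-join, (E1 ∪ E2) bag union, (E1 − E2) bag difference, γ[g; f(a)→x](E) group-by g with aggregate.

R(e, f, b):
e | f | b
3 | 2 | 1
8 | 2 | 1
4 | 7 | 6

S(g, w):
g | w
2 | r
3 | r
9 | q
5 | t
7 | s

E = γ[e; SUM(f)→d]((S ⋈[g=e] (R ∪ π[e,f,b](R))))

Stepwise |·|:
  S → 5
  R → 3
  R → 3
  π[e,f,b](R) → 3
  (R ∪ π[e,f,b](R)) → 6
  (S ⋈[g=e] (R ∪ π[e,f,b](R))) → 2
  γ[e; SUM(f)→d]((S ⋈[g=e] (R ∪ π[e,f,b](R)))) → 1

|E| = 1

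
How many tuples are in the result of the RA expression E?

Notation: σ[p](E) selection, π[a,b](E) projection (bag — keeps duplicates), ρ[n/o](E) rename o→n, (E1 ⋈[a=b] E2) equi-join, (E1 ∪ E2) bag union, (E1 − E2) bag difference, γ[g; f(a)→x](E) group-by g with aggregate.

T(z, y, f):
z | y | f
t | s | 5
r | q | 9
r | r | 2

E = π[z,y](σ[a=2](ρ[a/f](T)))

Per-node cardinality:
  T → 3
  ρ[a/f](T) → 3
  σ[a=2](ρ[a/f](T)) → 1
  π[z,y](σ[a=2](ρ[a/f](T))) → 1

|E| = 1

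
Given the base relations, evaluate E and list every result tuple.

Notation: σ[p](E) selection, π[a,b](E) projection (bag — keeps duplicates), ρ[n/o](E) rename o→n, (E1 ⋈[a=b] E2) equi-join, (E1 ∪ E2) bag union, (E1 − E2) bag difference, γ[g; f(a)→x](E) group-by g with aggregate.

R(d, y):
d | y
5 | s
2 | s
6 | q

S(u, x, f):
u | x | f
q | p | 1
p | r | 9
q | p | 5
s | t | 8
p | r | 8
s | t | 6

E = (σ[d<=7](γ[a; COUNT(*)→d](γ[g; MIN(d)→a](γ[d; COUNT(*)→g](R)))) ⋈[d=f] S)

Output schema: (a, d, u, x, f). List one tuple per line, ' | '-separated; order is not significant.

Per-node cardinality:
  R → 3
  γ[d; COUNT(*)→g](R) → 3
  γ[g; MIN(d)→a](γ[d; COUNT(*)→g](R)) → 1
  γ[a; COUNT(*)→d](γ[g; MIN(d)→a](γ[d; COUNT(*)→g](R))) → 1
  σ[d<=7](γ[a; COUNT(*)→d](γ[g; MIN(d)→a](γ[d; COUNT(*)→g](R)))) → 1
  S → 6
  (σ[d<=7](γ[a; COUNT(*)→d](γ[g; MIN(d)→a](γ[d; COUNT(*)→g](R)))) ⋈[d=f] S) → 1

== RESULT ==
a | d | u | x | f
2 | 1 | q | p | 1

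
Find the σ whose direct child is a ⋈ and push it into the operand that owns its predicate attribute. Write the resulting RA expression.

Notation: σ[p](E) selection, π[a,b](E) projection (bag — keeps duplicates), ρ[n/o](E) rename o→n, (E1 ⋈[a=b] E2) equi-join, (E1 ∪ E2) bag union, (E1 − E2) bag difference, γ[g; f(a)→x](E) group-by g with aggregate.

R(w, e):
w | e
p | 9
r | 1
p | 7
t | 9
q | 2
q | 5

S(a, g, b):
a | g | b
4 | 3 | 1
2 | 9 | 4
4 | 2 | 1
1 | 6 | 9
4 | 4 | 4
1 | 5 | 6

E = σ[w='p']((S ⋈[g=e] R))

σ filters on w, owned by the right side.
E' = (S ⋈[g=e] σ[w='p'](R))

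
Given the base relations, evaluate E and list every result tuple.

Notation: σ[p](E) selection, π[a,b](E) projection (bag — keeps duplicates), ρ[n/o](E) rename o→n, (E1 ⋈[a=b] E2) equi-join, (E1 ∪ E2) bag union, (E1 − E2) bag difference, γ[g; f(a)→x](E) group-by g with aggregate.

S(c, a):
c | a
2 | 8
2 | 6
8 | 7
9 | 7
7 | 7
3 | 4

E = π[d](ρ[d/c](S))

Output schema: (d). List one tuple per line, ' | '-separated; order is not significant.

Subexpression sizes:
  S → 6
  ρ[d/c](S) → 6
  π[d](ρ[d/c](S)) → 6

== RESULT ==
d
2
2
3
7
8
9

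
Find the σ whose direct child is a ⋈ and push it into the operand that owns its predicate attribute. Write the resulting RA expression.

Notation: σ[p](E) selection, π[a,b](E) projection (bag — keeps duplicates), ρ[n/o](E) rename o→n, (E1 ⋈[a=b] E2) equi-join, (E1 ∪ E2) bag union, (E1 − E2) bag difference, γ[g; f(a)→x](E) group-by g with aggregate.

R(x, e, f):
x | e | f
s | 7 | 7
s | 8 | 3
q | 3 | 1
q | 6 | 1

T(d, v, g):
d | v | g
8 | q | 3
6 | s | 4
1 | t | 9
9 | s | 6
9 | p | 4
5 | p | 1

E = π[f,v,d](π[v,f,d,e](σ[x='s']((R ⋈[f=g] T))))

σ filters on x, owned by the left side.
E' = π[f,v,d](π[v,f,d,e]((σ[x='s'](R) ⋈[f=g] T)))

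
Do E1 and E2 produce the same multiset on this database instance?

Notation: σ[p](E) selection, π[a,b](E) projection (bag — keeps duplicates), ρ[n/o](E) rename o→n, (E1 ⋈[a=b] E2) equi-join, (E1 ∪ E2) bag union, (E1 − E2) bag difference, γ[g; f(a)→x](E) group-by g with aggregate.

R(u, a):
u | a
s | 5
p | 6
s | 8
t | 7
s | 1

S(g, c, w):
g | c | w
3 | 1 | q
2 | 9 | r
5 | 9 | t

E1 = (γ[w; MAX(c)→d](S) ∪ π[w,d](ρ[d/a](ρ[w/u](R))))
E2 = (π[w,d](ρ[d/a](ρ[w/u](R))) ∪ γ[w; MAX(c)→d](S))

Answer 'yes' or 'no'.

E1 stepwise |·|:
  S → 3
  γ[w; MAX(c)→d](S) → 3
  R → 5
  ρ[w/u](R) → 5
  ρ[d/a](ρ[w/u](R)) → 5
  π[w,d](ρ[d/a](ρ[w/u](R))) → 5
  (γ[w; MAX(c)→d](S) ∪ π[w,d](ρ[d/a](ρ[w/u](R)))) → 8
E2 stepwise |·|:
  R → 5
  ρ[w/u](R) → 5
  ρ[d/a](ρ[w/u](R)) → 5
  π[w,d](ρ[d/a](ρ[w/u](R))) → 5
  S → 3
  γ[w; MAX(c)→d](S) → 3
  (π[w,d](ρ[d/a](ρ[w/u](R))) ∪ γ[w; MAX(c)→d](S)) → 8

E1 and E2 produce the same multiset:
w | d
p | 6
q | 1
r | 9
s | 1
s | 5
s | 8
t | 7
t | 9

yes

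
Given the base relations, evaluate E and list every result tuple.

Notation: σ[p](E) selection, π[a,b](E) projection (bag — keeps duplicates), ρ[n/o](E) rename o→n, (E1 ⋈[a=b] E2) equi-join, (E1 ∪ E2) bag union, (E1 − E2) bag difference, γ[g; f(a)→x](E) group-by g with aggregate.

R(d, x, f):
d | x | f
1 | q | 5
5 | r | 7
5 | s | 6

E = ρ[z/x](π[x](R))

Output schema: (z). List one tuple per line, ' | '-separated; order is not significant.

Per-node cardinality:
  R → 3
  π[x](R) → 3
  ρ[z/x](π[x](R)) → 3

== RESULT ==
z
q
r
s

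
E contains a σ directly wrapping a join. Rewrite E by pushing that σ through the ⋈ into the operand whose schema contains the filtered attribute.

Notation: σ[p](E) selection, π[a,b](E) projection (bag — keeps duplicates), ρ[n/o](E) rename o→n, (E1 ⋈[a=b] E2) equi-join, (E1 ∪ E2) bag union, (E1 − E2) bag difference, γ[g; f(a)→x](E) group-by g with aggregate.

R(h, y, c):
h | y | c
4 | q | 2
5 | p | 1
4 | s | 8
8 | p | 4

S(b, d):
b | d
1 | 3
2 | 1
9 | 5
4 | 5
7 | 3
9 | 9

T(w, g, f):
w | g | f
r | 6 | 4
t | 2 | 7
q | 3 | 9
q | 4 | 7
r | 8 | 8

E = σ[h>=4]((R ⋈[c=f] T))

σ filters on h, owned by the left side.
E' = (σ[h>=4](R) ⋈[c=f] T)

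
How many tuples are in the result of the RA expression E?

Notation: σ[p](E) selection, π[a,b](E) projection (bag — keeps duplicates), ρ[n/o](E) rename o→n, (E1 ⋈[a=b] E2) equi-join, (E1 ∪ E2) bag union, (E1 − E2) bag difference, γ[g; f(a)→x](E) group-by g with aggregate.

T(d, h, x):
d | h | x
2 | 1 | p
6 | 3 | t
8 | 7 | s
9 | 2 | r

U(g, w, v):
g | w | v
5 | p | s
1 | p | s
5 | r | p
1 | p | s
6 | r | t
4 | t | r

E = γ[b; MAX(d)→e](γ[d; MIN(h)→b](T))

Per-node cardinality:
  T → 4
  γ[d; MIN(h)→b](T) → 4
  γ[b; MAX(d)→e](γ[d; MIN(h)→b](T)) → 4

|E| = 4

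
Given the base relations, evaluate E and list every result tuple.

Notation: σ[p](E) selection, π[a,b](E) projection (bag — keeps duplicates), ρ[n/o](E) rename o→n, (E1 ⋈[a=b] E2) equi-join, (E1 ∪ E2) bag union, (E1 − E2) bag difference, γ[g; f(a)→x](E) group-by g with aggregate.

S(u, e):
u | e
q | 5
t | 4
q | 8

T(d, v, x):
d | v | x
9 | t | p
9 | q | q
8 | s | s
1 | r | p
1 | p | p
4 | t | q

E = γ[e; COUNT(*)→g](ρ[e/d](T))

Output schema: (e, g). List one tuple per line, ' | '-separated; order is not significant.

Per-node cardinality:
  T → 6
  ρ[e/d](T) → 6
  γ[e; COUNT(*)→g](ρ[e/d](T)) → 4

== RESULT ==
e | g
1 | 2
4 | 1
8 | 1
9 | 2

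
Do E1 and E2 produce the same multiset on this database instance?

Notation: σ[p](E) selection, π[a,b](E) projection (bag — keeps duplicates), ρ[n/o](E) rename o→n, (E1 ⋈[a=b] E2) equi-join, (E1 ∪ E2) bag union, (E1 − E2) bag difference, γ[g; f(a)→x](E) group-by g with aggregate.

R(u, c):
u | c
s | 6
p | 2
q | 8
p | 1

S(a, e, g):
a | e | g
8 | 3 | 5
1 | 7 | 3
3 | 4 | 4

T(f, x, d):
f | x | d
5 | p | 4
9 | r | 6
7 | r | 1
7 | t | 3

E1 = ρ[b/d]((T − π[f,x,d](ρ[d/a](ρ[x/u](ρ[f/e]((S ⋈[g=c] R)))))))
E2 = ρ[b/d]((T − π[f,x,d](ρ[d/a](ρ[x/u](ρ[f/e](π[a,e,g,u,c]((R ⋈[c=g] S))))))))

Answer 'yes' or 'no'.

E1 stepwise |·|:
  T → 4
  S → 3
  R → 4
  (S ⋈[g=c] R) → 0
  ρ[f/e]((S ⋈[g=c] R)) → 0
  ρ[x/u](ρ[f/e]((S ⋈[g=c] R))) → 0
  ρ[d/a](ρ[x/u](ρ[f/e]((S ⋈[g=c] R)))) → 0
  π[f,x,d](ρ[d/a](ρ[x/u](ρ[f/e]((S ⋈[g=c] R))))) → 0
  (T − π[f,x,d](ρ[d/a](ρ[x/u](ρ[f/e]((S ⋈[g=c] R)))))) → 4
  ρ[b/d]((T − π[f,x,d](ρ[d/a](ρ[x/u](ρ[f/e]((S ⋈[g=c] R))))))) → 4
E2 stepwise |·|:
  T → 4
  R → 4
  S → 3
  (R ⋈[c=g] S) → 0
  π[a,e,g,u,c]((R ⋈[c=g] S)) → 0
  ρ[f/e](π[a,e,g,u,c]((R ⋈[c=g] S))) → 0
  ρ[x/u](ρ[f/e](π[a,e,g,u,c]((R ⋈[c=g] S)))) → 0
  ρ[d/a](ρ[x/u](ρ[f/e](π[a,e,g,u,c]((R ⋈[c=g] S))))) → 0
  π[f,x,d](ρ[d/a](ρ[x/u](ρ[f/e](π[a,e,g,u,c]((R ⋈[c=g] S)))))) → 0
  (T − π[f,x,d](ρ[d/a](ρ[x/u](ρ[f/e](π[a,e,g,u,c]((R ⋈[c=g] S))))))) → 4
  ρ[b/d]((T − π[f,x,d](ρ[d/a](ρ[x/u](ρ[f/e](π[a,e,g,u,c]((R ⋈[c=g] S)))))))) → 4

E1 and E2 produce the same multiset:
f | x | b
5 | p | 4
7 | r | 1
7 | t | 3
9 | r | 6

yes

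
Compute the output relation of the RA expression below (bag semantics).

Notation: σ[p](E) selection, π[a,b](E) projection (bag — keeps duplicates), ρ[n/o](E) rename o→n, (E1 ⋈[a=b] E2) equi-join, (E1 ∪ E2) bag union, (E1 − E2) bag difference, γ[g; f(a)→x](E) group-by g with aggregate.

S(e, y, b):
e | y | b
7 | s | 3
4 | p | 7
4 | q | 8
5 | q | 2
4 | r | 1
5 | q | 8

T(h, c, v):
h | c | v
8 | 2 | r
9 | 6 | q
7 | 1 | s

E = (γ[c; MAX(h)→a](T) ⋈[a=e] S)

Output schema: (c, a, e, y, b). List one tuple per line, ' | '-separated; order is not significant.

Row counts bottom-up:
  T → 3
  γ[c; MAX(h)→a](T) → 3
  S → 6
  (γ[c; MAX(h)→a](T) ⋈[a=e] S) → 1

== RESULT ==
c | a | e | y | b
1 | 7 | 7 | s | 3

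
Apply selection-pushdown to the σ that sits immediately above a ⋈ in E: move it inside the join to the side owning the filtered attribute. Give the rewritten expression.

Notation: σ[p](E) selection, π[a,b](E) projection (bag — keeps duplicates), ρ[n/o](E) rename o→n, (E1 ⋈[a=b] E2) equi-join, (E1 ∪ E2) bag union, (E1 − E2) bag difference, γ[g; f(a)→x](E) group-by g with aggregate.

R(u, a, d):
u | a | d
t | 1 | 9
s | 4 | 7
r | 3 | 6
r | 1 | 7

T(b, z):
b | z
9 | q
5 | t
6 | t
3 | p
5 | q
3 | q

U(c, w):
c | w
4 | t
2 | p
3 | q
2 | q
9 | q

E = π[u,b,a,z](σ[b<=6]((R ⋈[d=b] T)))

σ filters on b, owned by the right side.
E' = π[u,b,a,z]((R ⋈[d=b] σ[b<=6](T)))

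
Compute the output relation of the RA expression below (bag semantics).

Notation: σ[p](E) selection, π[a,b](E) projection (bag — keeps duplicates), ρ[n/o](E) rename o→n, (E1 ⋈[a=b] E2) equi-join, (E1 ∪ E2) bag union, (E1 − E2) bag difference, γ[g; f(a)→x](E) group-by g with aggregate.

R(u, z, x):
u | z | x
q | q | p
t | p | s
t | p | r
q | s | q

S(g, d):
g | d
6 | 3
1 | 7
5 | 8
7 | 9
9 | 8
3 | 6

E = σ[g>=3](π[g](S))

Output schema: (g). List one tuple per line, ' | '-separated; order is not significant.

Stepwise |·|:
  S → 6
  π[g](S) → 6
  σ[g>=3](π[g](S)) → 5

== RESULT ==
g
3
5
6
7
9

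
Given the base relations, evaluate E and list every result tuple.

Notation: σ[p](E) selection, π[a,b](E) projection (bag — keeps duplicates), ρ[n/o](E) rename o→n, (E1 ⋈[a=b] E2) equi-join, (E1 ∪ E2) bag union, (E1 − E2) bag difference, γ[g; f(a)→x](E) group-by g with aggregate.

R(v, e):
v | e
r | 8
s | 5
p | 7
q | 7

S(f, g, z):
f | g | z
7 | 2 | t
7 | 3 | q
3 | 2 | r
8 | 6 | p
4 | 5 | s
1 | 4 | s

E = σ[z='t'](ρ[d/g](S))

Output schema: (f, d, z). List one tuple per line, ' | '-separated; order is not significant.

Per-node cardinality:
  S → 6
  ρ[d/g](S) → 6
  σ[z='t'](ρ[d/g](S)) → 1

== RESULT ==
f | d | z
7 | 2 | t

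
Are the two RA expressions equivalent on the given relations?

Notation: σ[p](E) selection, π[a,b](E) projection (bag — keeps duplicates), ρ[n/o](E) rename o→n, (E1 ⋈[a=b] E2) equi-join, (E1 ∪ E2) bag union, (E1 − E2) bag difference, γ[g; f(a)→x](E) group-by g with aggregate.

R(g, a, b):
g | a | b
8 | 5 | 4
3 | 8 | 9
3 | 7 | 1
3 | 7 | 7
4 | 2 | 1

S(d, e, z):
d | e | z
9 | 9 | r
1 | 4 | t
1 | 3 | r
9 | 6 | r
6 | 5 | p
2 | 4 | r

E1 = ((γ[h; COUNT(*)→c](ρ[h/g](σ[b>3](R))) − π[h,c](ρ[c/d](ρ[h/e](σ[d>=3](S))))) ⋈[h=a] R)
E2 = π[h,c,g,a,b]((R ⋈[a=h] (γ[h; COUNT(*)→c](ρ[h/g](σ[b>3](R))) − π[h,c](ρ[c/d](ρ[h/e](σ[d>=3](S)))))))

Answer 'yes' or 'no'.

E1 stepwise |·|:
  R → 5
  σ[b>3](R) → 3
  ρ[h/g](σ[b>3](R)) → 3
  γ[h; COUNT(*)→c](ρ[h/g](σ[b>3](R))) → 2
  S → 6
  σ[d>=3](S) → 3
  ρ[h/e](σ[d>=3](S)) → 3
  ρ[c/d](ρ[h/e](σ[d>=3](S))) → 3
  π[h,c](ρ[c/d](ρ[h/e](σ[d>=3](S)))) → 3
  (γ[h; COUNT(*)→c](ρ[h/g](σ[b>3](R))) − π[h,c](ρ[c/d](ρ[h/e](σ[d>=3](S))))) → 2
  R → 5
  ((γ[h; COUNT(*)→c](ρ[h/g](σ[b>3](R))) − π[h,c](ρ[c/d](ρ[h/e](σ[d>=3](S))))) ⋈[h=a] R) → 1
E2 stepwise |·|:
  R → 5
  R → 5
  σ[b>3](R) → 3
  ρ[h/g](σ[b>3](R)) → 3
  γ[h; COUNT(*)→c](ρ[h/g](σ[b>3](R))) → 2
  S → 6
  σ[d>=3](S) → 3
  ρ[h/e](σ[d>=3](S)) → 3
  ρ[c/d](ρ[h/e](σ[d>=3](S))) → 3
  π[h,c](ρ[c/d](ρ[h/e](σ[d>=3](S)))) → 3
  (γ[h; COUNT(*)→c](ρ[h/g](σ[b>3](R))) − π[h,c](ρ[c/d](ρ[h/e](σ[d>=3](S))))) → 2
  (R ⋈[a=h] (γ[h; COUNT(*)→c](ρ[h/g](σ[b>3](R))) − π[h,c](ρ[c/d](ρ[h/e](σ[d>=3](S)))))) → 1
  π[h,c,g,a,b]((R ⋈[a=h] (γ[h; COUNT(*)→c](ρ[h/g](σ[b>3](R))) − π[h,c](ρ[c/d](ρ[h/e](σ[d>=3](S))))))) → 1

E1 and E2 produce the same multiset:
h | c | g | a | b
8 | 1 | 3 | 8 | 9

yes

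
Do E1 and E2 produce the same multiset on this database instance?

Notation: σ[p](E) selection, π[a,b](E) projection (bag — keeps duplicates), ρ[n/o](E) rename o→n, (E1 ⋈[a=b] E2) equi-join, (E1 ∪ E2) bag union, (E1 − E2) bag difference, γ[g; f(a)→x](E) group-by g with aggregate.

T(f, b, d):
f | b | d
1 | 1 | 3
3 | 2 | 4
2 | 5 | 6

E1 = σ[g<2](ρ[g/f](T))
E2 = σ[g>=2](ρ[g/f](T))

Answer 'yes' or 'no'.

E1 per-node cardinality:
  T → 3
  ρ[g/f](T) → 3
  σ[g<2](ρ[g/f](T)) → 1
E2 per-node cardinality:
  T → 3
  ρ[g/f](T) → 3
  σ[g>=2](ρ[g/f](T)) → 2

E1 result:
g | b | d
1 | 1 | 3
E2 result:
g | b | d
2 | 5 | 6
3 | 2 | 4
Witness: (1, 1, 3) appears 1× in E1 but 0× in E2.

no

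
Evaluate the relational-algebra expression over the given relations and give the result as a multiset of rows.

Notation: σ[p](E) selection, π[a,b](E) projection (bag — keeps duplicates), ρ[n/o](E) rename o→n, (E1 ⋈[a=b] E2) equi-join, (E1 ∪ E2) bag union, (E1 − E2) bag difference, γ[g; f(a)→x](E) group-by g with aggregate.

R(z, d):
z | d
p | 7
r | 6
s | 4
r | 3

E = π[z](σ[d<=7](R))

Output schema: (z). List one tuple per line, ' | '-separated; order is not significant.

Stepwise |·|:
  R → 4
  σ[d<=7](R) → 4
  π[z](σ[d<=7](R)) → 4

== RESULT ==
z
p
r
r
s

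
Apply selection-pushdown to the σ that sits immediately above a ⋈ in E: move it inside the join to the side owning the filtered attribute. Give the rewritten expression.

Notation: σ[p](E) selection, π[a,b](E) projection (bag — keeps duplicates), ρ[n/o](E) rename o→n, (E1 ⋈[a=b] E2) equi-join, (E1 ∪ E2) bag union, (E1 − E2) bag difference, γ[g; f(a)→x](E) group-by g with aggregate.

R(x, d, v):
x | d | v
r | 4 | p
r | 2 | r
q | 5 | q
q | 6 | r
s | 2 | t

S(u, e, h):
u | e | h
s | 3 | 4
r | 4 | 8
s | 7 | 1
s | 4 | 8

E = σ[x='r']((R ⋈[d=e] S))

σ filters on x, owned by the left side.
E' = (σ[x='r'](R) ⋈[d=e] S)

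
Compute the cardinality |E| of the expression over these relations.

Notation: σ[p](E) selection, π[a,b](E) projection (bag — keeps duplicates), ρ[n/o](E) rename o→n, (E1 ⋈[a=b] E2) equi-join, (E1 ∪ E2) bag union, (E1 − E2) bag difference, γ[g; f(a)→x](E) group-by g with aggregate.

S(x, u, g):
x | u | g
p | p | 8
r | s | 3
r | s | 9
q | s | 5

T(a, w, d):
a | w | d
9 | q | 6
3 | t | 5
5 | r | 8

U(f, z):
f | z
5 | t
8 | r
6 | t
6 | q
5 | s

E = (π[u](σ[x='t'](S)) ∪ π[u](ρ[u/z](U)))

Stepwise |·|:
  S → 4
  σ[x='t'](S) → 0
  π[u](σ[x='t'](S)) → 0
  U → 5
  ρ[u/z](U) → 5
  π[u](ρ[u/z](U)) → 5
  (π[u](σ[x='t'](S)) ∪ π[u](ρ[u/z](U))) → 5

|E| = 5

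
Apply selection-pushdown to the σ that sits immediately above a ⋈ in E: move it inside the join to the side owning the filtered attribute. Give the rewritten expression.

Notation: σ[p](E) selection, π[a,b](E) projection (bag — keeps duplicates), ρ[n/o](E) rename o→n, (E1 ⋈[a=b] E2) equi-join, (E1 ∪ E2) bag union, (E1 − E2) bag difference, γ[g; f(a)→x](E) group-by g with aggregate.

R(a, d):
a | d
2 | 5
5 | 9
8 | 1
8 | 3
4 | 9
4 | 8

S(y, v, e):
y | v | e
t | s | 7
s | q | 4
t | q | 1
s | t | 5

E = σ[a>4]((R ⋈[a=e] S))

σ filters on a, owned by the left side.
E' = (σ[a>4](R) ⋈[a=e] S)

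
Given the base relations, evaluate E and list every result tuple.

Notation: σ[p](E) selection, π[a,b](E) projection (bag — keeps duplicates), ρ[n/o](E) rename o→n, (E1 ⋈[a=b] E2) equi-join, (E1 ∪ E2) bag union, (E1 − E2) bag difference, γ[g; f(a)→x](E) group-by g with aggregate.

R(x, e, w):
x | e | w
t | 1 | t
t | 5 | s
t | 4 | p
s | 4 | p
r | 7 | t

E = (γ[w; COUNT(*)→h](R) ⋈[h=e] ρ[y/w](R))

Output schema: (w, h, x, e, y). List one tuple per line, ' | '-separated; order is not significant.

Row counts bottom-up:
  R → 5
  γ[w; COUNT(*)→h](R) → 3
  R → 5
  ρ[y/w](R) → 5
  (γ[w; COUNT(*)→h](R) ⋈[h=e] ρ[y/w](R)) → 1

== RESULT ==
w | h | x | e | y
s | 1 | t | 1 | t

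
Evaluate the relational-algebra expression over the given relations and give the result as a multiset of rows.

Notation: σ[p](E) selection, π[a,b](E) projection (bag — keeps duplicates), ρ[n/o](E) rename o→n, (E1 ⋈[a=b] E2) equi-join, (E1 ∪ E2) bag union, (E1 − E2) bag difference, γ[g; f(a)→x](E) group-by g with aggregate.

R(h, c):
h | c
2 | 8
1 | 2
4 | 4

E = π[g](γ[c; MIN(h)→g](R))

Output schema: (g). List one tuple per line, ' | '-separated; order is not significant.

Stepwise |·|:
  R → 3
  γ[c; MIN(h)→g](R) → 3
  π[g](γ[c; MIN(h)→g](R)) → 3

== RESULT ==
g
1
2
4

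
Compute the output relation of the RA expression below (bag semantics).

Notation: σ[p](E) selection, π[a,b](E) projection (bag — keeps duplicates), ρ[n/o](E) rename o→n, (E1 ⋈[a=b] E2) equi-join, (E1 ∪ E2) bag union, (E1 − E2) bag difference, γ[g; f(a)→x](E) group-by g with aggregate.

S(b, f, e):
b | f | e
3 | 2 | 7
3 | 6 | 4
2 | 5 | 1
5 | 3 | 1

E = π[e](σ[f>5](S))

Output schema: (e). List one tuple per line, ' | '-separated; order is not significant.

Subexpression sizes:
  S → 4
  σ[f>5](S) → 1
  π[e](σ[f>5](S)) → 1

== RESULT ==
e
4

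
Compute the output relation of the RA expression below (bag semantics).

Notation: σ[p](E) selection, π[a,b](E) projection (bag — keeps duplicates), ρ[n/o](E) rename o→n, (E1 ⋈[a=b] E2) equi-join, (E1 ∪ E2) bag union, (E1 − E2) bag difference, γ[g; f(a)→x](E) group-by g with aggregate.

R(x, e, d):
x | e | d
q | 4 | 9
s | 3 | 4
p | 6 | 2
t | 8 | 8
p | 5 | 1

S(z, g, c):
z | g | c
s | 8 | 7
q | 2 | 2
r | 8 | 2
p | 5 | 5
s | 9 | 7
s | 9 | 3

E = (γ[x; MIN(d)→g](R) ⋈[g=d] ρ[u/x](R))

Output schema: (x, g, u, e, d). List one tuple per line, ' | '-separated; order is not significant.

Stepwise |·|:
  R → 5
  γ[x; MIN(d)→g](R) → 4
  R → 5
  ρ[u/x](R) → 5
  (γ[x; MIN(d)→g](R) ⋈[g=d] ρ[u/x](R)) → 4

== RESULT ==
x | g | u | e | d
p | 1 | p | 5 | 1
q | 9 | q | 4 | 9
s | 4 | s | 3 | 4
t | 8 | t | 8 | 8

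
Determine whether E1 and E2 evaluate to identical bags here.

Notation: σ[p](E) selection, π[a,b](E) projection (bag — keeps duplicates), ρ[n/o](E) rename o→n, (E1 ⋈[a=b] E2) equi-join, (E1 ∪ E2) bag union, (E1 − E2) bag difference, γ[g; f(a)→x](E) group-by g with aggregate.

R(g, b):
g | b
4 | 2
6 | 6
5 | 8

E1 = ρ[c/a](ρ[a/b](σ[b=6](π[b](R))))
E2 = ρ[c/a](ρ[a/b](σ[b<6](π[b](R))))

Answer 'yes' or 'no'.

E1 row counts bottom-up:
  R → 3
  π[b](R) → 3
  σ[b=6](π[b](R)) → 1
  ρ[a/b](σ[b=6](π[b](R))) → 1
  ρ[c/a](ρ[a/b](σ[b=6](π[b](R)))) → 1
E2 row counts bottom-up:
  R → 3
  π[b](R) → 3
  σ[b<6](π[b](R)) → 1
  ρ[a/b](σ[b<6](π[b](R))) → 1
  ρ[c/a](ρ[a/b](σ[b<6](π[b](R)))) → 1

E1 result:
c
6
E2 result:
c
2
Witness: (6,) appears 1× in E1 but 0× in E2.

no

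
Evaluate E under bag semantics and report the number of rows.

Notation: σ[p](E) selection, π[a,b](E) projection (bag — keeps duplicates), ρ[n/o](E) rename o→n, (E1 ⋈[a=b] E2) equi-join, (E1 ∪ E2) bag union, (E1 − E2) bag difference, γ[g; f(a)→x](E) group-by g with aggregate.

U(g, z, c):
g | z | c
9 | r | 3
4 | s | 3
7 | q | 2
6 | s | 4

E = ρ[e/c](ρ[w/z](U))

Row counts bottom-up:
  U → 4
  ρ[w/z](U) → 4
  ρ[e/c](ρ[w/z](U)) → 4

|E| = 4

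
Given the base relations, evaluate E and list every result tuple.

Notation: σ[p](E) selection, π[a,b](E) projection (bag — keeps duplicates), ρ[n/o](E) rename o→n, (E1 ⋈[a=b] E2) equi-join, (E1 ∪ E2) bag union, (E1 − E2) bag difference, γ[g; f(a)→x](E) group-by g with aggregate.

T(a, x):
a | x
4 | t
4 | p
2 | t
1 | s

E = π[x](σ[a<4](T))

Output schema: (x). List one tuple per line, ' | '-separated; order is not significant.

Row counts bottom-up:
  T → 4
  σ[a<4](T) → 2
  π[x](σ[a<4](T)) → 2

== RESULT ==
x
s
t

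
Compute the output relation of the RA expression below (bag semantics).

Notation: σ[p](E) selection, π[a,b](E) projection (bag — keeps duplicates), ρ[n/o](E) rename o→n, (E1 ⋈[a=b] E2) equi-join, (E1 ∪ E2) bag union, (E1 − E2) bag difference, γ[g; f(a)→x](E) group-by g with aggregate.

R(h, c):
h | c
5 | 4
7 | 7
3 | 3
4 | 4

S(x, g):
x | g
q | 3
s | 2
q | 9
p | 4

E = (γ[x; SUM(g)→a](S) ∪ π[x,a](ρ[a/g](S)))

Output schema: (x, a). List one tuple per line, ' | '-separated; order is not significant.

Per-node cardinality:
  S → 4
  γ[x; SUM(g)→a](S) → 3
  S → 4
  ρ[a/g](S) → 4
  π[x,a](ρ[a/g](S)) → 4
  (γ[x; SUM(g)→a](S) ∪ π[x,a](ρ[a/g](S))) → 7

== RESULT ==
x | a
p | 4
p | 4
q | 3
q | 9
q | 12
s | 2
s | 2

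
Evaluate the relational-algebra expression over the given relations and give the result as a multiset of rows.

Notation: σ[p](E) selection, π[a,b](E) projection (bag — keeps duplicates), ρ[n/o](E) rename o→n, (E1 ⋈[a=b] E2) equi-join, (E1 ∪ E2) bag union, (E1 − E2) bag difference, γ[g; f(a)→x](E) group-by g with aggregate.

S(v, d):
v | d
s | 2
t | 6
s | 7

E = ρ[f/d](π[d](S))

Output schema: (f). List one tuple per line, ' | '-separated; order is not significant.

Row counts bottom-up:
  S → 3
  π[d](S) → 3
  ρ[f/d](π[d](S)) → 3

== RESULT ==
f
2
6
7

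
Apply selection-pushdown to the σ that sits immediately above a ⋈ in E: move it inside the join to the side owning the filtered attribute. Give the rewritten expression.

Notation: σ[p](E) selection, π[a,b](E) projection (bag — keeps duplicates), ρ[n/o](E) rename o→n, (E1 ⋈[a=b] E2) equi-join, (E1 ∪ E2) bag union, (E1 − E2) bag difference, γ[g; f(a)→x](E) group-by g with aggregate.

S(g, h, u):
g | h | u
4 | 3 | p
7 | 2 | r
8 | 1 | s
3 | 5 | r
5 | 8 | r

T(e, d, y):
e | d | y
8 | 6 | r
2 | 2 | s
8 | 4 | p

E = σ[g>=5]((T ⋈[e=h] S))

σ filters on g, owned by the right side.
E' = (T ⋈[e=h] σ[g>=5](S))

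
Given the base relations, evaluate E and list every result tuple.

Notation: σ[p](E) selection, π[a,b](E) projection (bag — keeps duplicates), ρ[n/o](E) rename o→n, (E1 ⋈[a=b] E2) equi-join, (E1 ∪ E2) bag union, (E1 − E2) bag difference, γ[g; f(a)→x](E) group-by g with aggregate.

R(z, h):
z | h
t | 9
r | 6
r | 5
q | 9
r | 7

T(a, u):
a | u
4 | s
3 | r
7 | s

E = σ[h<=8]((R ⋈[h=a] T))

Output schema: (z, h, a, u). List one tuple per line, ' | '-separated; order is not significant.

Per-node cardinality:
  R → 5
  T → 3
  (R ⋈[h=a] T) → 1
  σ[h<=8]((R ⋈[h=a] T)) → 1

== RESULT ==
z | h | a | u
r | 7 | 7 | s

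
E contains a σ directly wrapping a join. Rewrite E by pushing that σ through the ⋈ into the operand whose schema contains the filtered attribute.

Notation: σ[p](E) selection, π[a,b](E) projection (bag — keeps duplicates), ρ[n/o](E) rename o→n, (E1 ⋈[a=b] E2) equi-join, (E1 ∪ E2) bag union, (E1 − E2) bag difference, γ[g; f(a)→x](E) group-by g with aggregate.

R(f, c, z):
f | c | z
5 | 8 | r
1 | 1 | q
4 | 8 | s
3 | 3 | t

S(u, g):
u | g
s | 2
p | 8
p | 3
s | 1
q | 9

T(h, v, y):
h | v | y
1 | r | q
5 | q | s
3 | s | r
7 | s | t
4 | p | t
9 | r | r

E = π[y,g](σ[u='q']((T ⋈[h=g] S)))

σ filters on u, owned by the right side.
E' = π[y,g]((T ⋈[h=g] σ[u='q'](S)))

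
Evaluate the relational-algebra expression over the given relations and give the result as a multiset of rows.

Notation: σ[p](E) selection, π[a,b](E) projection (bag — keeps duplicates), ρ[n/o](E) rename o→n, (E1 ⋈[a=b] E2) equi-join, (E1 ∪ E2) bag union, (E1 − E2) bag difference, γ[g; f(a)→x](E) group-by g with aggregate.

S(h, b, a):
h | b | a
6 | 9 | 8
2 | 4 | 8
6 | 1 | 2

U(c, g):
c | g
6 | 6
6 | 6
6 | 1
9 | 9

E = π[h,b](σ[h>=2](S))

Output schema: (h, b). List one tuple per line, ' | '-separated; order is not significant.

Per-node cardinality:
  S → 3
  σ[h>=2](S) → 3
  π[h,b](σ[h>=2](S)) → 3

== RESULT ==
h | b
2 | 4
6 | 1
6 | 9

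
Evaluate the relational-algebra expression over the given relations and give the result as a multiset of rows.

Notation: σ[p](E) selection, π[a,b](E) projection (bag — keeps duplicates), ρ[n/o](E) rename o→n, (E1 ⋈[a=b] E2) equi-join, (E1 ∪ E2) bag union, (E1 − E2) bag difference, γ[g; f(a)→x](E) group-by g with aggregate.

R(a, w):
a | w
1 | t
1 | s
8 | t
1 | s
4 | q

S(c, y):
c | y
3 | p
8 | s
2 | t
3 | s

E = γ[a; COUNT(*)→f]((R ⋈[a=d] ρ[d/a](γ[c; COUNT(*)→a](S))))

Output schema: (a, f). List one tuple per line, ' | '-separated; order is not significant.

Per-node cardinality:
  R → 5
  S → 4
  γ[c; COUNT(*)→a](S) → 3
  ρ[d/a](γ[c; COUNT(*)→a](S)) → 3
  (R ⋈[a=d] ρ[d/a](γ[c; COUNT(*)→a](S))) → 6
  γ[a; COUNT(*)→f]((R ⋈[a=d] ρ[d/a](γ[c; COUNT(*)→a](S)))) → 1

== RESULT ==
a | f
1 | 6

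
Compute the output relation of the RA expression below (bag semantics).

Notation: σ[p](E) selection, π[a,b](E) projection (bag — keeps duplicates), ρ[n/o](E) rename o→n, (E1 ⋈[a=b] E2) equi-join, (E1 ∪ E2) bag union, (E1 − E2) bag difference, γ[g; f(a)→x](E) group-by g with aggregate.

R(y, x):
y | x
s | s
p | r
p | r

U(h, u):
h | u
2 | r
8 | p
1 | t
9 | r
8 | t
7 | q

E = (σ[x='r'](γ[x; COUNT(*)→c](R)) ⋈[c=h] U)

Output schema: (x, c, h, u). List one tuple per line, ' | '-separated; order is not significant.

Per-node cardinality:
  R → 3
  γ[x; COUNT(*)→c](R) → 2
  σ[x='r'](γ[x; COUNT(*)→c](R)) → 1
  U → 6
  (σ[x='r'](γ[x; COUNT(*)→c](R)) ⋈[c=h] U) → 1

== RESULT ==
x | c | h | u
r | 2 | 2 | r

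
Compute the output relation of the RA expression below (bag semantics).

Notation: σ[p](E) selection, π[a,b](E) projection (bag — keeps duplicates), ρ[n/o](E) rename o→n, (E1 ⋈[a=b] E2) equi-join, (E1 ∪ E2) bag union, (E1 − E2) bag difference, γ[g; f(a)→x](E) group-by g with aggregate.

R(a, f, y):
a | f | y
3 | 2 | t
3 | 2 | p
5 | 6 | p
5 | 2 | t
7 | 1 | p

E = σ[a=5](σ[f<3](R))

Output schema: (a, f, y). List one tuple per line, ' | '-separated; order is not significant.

Stepwise |·|:
  R → 5
  σ[f<3](R) → 4
  σ[a=5](σ[f<3](R)) → 1

== RESULT ==
a | f | y
5 | 2 | t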